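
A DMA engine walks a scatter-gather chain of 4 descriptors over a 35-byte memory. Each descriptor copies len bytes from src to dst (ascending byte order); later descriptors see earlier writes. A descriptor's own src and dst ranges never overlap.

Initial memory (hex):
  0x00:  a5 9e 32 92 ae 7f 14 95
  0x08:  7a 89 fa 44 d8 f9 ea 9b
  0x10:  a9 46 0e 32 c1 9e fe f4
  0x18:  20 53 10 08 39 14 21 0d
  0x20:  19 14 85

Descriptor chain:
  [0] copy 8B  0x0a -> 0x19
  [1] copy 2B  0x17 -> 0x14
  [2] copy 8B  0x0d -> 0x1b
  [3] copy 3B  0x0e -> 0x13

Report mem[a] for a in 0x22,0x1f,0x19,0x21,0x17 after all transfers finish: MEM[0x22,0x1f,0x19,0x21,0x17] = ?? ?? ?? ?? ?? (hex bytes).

MEM[0x22,0x1f,0x19,0x21,0x17] = f4 46 fa 32 f4

  after D0: wrote 8B at 0x19 = fa44d8f9ea9ba946
  after D1: wrote 2B at 0x14 = f420
  after D2: wrote 8B at 0x1b = f9ea9ba9460e32f4
  after D3: wrote 3B at 0x13 = ea9ba9
query mem[0x22]=0xf4, mem[0x1f]=0x46, mem[0x19]=0xfa, mem[0x21]=0x32, mem[0x17]=0xf4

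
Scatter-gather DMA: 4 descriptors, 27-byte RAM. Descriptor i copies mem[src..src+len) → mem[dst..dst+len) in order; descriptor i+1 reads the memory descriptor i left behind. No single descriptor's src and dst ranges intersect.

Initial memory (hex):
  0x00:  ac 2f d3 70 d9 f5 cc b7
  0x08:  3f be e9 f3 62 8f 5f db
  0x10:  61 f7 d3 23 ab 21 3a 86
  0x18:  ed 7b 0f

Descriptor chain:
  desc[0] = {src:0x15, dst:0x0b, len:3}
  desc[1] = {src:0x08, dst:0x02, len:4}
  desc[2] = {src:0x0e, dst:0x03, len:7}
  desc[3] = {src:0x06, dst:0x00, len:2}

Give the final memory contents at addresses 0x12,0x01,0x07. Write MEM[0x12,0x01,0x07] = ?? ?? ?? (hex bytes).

MEM[0x12,0x01,0x07] = d3 d3 d3

  after D0: wrote 3B at 0x0b = 213a86
  after D1: wrote 4B at 0x02 = 3fbee921
  after D2: wrote 7B at 0x03 = 5fdb61f7d323ab
  after D3: wrote 2B at 0x00 = f7d3
query mem[0x12]=0xd3, mem[0x01]=0xd3, mem[0x07]=0xd3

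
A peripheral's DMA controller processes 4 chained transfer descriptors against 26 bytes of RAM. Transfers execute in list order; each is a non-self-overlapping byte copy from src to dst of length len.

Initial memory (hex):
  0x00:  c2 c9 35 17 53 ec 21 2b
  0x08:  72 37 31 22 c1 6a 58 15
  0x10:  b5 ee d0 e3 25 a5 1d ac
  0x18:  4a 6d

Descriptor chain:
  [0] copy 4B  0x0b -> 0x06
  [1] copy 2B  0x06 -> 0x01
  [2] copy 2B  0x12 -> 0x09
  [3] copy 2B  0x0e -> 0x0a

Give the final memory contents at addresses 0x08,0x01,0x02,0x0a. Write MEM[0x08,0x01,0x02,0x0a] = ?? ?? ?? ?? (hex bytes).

#0 dst[0x06+4] := {0x22,0xc1,0x6a,0x58}
#1 dst[0x01+2] := {0x22,0xc1}
#2 dst[0x09+2] := {0xd0,0xe3}
#3 dst[0x0a+2] := {0x58,0x15}
query mem[0x08]=0x6a, mem[0x01]=0x22, mem[0x02]=0xc1, mem[0x0a]=0x58

MEM[0x08,0x01,0x02,0x0a] = 6a 22 c1 58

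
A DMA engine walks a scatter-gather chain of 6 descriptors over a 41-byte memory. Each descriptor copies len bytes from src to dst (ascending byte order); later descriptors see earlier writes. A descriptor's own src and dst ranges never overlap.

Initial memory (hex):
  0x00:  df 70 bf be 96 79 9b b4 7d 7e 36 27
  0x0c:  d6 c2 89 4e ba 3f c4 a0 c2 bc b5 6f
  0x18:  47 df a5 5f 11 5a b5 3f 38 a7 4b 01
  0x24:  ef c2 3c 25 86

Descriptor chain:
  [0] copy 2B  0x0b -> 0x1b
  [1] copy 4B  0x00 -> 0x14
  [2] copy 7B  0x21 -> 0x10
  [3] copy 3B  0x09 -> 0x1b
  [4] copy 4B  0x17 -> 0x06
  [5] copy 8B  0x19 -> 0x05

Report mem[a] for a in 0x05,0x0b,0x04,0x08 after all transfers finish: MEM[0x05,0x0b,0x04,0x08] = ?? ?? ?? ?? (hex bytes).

MEM[0x05,0x0b,0x04,0x08] = df 3f 96 36

[0] 0x0b->0x1b len=2 : 27 d6
[1] 0x00->0x14 len=4 : df 70 bf be
[2] 0x21->0x10 len=7 : a7 4b 01 ef c2 3c 25
[3] 0x09->0x1b len=3 : 7e 36 27
[4] 0x17->0x06 len=4 : be 47 df a5
[5] 0x19->0x05 len=8 : df a5 7e 36 27 b5 3f 38
query mem[0x05]=0xdf, mem[0x0b]=0x3f, mem[0x04]=0x96, mem[0x08]=0x36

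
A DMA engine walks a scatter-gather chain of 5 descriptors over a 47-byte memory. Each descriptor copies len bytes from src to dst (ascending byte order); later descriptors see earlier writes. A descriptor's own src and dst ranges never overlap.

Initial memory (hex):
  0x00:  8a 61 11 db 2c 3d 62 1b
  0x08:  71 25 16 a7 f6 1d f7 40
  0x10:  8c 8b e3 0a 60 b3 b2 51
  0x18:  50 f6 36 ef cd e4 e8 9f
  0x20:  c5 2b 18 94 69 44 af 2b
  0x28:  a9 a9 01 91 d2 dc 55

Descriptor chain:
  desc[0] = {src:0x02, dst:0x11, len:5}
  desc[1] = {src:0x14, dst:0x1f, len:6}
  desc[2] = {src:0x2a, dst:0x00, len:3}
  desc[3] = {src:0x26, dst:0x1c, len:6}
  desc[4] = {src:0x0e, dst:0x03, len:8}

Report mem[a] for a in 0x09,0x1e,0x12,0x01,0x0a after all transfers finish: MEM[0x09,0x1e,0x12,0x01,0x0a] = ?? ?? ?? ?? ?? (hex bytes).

MEM[0x09,0x1e,0x12,0x01,0x0a] = 3d a9 db 91 62

#0 dst[0x11+5] := {0x11,0xdb,0x2c,0x3d,0x62}
#1 dst[0x1f+6] := {0x3d,0x62,0xb2,0x51,0x50,0xf6}
#2 dst[0x00+3] := {0x01,0x91,0xd2}
#3 dst[0x1c+6] := {0xaf,0x2b,0xa9,0xa9,0x01,0x91}
#4 dst[0x03+8] := {0xf7,0x40,0x8c,0x11,0xdb,0x2c,0x3d,0x62}
query mem[0x09]=0x3d, mem[0x1e]=0xa9, mem[0x12]=0xdb, mem[0x01]=0x91, mem[0x0a]=0x62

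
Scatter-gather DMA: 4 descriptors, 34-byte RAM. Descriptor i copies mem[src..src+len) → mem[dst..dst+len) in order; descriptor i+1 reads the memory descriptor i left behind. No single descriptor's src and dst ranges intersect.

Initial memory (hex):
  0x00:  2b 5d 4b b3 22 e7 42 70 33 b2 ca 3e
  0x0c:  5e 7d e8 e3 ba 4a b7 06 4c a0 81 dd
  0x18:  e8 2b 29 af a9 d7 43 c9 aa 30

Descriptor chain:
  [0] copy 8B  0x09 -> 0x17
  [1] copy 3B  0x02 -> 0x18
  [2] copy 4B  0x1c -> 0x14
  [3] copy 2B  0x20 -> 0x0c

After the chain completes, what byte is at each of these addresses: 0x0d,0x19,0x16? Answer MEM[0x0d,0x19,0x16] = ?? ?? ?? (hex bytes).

  after D0: wrote 8B at 0x17 = b2ca3e5e7de8e3ba
  after D1: wrote 3B at 0x18 = 4bb322
  after D2: wrote 4B at 0x14 = e8e3bac9
  after D3: wrote 2B at 0x0c = aa30
query mem[0x0d]=0x30, mem[0x19]=0xb3, mem[0x16]=0xba

MEM[0x0d,0x19,0x16] = 30 b3 ba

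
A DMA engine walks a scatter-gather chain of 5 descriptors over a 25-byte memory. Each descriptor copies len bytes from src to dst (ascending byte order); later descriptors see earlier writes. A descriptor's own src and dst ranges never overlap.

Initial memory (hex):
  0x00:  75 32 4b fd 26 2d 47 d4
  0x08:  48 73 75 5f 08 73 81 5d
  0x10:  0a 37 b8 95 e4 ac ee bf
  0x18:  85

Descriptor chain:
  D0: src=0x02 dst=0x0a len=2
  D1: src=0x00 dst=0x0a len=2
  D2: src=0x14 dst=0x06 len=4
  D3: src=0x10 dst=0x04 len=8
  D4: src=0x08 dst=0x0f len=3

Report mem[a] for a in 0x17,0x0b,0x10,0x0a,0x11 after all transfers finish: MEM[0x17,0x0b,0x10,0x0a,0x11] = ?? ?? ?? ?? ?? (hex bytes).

MEM[0x17,0x0b,0x10,0x0a,0x11] = bf bf ac ee ee

[0] 0x02->0x0a len=2 : 4b fd
[1] 0x00->0x0a len=2 : 75 32
[2] 0x14->0x06 len=4 : e4 ac ee bf
[3] 0x10->0x04 len=8 : 0a 37 b8 95 e4 ac ee bf
[4] 0x08->0x0f len=3 : e4 ac ee
query mem[0x17]=0xbf, mem[0x0b]=0xbf, mem[0x10]=0xac, mem[0x0a]=0xee, mem[0x11]=0xee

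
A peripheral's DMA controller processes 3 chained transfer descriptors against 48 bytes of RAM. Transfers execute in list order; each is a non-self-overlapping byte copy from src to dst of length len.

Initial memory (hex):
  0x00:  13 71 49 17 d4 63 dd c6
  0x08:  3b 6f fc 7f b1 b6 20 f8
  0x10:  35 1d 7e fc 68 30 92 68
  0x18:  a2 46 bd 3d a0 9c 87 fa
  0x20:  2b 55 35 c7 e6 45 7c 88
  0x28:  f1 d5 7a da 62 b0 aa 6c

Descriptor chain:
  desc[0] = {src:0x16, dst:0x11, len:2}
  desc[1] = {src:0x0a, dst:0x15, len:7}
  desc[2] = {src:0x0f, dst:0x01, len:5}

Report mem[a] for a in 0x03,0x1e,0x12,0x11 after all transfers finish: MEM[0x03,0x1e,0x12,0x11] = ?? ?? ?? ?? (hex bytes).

  after D0: wrote 2B at 0x11 = 9268
  after D1: wrote 7B at 0x15 = fc7fb1b620f835
  after D2: wrote 5B at 0x01 = f8359268fc
query mem[0x03]=0x92, mem[0x1e]=0x87, mem[0x12]=0x68, mem[0x11]=0x92

MEM[0x03,0x1e,0x12,0x11] = 92 87 68 92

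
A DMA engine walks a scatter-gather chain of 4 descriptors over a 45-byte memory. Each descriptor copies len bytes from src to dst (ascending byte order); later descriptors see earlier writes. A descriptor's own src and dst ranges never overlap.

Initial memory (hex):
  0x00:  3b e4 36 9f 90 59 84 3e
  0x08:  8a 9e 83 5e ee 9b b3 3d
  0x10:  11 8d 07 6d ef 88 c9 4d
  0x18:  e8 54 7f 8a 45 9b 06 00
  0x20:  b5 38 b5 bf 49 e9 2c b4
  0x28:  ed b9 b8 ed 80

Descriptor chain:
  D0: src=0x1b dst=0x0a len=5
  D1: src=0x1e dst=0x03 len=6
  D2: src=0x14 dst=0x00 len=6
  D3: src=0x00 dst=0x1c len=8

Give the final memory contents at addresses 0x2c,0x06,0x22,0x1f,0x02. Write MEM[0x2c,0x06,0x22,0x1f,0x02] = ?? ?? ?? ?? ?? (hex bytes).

MEM[0x2c,0x06,0x22,0x1f,0x02] = 80 38 38 4d c9

D0: mem[0x0a..0x0e] <- [8a 45 9b 06 00]
D1: mem[0x03..0x08] <- [06 00 b5 38 b5 bf]
D2: mem[0x00..0x05] <- [ef 88 c9 4d e8 54]
D3: mem[0x1c..0x23] <- [ef 88 c9 4d e8 54 38 b5]
query mem[0x2c]=0x80, mem[0x06]=0x38, mem[0x22]=0x38, mem[0x1f]=0x4d, mem[0x02]=0xc9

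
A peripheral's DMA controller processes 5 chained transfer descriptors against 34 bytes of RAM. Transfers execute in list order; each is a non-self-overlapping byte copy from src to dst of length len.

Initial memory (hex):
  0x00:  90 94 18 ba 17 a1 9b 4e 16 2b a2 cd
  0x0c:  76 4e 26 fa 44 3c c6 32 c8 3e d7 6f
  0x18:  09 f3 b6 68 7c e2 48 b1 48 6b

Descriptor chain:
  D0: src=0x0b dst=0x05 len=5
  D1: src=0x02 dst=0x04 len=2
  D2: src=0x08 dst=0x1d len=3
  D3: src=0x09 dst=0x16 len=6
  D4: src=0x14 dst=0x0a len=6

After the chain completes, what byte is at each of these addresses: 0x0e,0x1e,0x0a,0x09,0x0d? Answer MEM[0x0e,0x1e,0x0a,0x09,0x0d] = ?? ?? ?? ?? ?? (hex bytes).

MEM[0x0e,0x1e,0x0a,0x09,0x0d] = cd fa c8 fa a2

  after D0: wrote 5B at 0x05 = cd764e26fa
  after D1: wrote 2B at 0x04 = 18ba
  after D2: wrote 3B at 0x1d = 26faa2
  after D3: wrote 6B at 0x16 = faa2cd764e26
  after D4: wrote 6B at 0x0a = c83efaa2cd76
query mem[0x0e]=0xcd, mem[0x1e]=0xfa, mem[0x0a]=0xc8, mem[0x09]=0xfa, mem[0x0d]=0xa2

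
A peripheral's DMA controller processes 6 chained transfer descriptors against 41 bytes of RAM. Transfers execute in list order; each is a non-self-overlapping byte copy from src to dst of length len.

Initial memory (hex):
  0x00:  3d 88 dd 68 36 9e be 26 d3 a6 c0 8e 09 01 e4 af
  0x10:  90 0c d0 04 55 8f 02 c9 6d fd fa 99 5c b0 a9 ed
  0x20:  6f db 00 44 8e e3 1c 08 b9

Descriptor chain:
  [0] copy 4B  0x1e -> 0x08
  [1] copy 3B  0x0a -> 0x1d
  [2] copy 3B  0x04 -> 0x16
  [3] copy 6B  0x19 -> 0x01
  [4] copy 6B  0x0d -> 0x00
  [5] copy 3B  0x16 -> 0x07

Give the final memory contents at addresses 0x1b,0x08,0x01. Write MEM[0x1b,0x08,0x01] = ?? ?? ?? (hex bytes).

MEM[0x1b,0x08,0x01] = 99 9e e4

D0: mem[0x08..0x0b] <- [a9 ed 6f db]
D1: mem[0x1d..0x1f] <- [6f db 09]
D2: mem[0x16..0x18] <- [36 9e be]
D3: mem[0x01..0x06] <- [fd fa 99 5c 6f db]
D4: mem[0x00..0x05] <- [01 e4 af 90 0c d0]
D5: mem[0x07..0x09] <- [36 9e be]
query mem[0x1b]=0x99, mem[0x08]=0x9e, mem[0x01]=0xe4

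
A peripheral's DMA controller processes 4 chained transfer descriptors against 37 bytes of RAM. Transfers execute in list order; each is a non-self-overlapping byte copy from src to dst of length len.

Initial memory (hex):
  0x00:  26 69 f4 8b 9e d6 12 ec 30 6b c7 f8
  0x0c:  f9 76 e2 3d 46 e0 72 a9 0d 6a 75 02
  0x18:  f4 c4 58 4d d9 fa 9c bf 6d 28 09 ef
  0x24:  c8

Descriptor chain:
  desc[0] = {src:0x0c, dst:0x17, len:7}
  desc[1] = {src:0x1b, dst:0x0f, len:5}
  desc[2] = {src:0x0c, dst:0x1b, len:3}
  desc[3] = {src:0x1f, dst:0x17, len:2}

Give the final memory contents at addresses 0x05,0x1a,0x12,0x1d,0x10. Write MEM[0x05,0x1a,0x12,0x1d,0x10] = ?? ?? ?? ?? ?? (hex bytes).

D0: mem[0x17..0x1d] <- [f9 76 e2 3d 46 e0 72]
D1: mem[0x0f..0x13] <- [46 e0 72 9c bf]
D2: mem[0x1b..0x1d] <- [f9 76 e2]
D3: mem[0x17..0x18] <- [bf 6d]
query mem[0x05]=0xd6, mem[0x1a]=0x3d, mem[0x12]=0x9c, mem[0x1d]=0xe2, mem[0x10]=0xe0

MEM[0x05,0x1a,0x12,0x1d,0x10] = d6 3d 9c e2 e0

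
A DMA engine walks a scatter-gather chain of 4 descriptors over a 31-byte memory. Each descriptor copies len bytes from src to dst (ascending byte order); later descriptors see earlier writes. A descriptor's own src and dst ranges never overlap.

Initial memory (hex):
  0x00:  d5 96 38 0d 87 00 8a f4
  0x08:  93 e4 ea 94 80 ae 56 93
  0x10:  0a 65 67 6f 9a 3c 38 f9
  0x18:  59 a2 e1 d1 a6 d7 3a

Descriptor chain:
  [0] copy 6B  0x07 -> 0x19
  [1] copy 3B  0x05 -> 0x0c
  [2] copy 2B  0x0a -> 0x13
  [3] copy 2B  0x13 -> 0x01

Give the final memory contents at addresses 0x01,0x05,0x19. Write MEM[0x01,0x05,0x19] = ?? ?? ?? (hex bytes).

[0] 0x07->0x19 len=6 : f4 93 e4 ea 94 80
[1] 0x05->0x0c len=3 : 00 8a f4
[2] 0x0a->0x13 len=2 : ea 94
[3] 0x13->0x01 len=2 : ea 94
query mem[0x01]=0xea, mem[0x05]=0x00, mem[0x19]=0xf4

MEM[0x01,0x05,0x19] = ea 00 f4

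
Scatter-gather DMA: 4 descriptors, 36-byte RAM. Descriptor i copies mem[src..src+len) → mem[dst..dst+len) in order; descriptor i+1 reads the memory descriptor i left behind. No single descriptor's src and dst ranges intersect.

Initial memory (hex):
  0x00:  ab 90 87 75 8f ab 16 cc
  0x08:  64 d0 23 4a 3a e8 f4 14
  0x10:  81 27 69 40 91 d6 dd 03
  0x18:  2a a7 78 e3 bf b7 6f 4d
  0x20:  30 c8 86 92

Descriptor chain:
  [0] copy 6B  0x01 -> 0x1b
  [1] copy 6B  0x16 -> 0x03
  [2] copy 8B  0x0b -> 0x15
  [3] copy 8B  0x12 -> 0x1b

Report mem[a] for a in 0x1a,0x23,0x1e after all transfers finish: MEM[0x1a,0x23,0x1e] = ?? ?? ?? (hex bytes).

[0] 0x01->0x1b len=6 : 90 87 75 8f ab 16
[1] 0x16->0x03 len=6 : dd 03 2a a7 78 90
[2] 0x0b->0x15 len=8 : 4a 3a e8 f4 14 81 27 69
[3] 0x12->0x1b len=8 : 69 40 91 4a 3a e8 f4 14
query mem[0x1a]=0x81, mem[0x23]=0x92, mem[0x1e]=0x4a

MEM[0x1a,0x23,0x1e] = 81 92 4a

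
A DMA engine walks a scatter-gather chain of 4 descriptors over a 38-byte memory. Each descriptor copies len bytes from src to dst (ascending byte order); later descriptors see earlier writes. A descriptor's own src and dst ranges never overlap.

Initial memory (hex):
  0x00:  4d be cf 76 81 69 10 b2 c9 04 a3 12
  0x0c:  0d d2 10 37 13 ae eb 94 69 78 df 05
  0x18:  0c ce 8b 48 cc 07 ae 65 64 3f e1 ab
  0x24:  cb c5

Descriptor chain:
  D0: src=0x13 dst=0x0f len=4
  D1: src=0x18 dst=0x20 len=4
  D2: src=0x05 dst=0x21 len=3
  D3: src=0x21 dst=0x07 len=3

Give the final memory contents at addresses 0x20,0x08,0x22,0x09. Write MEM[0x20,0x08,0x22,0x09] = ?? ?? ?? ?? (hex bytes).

D0: mem[0x0f..0x12] <- [94 69 78 df]
D1: mem[0x20..0x23] <- [0c ce 8b 48]
D2: mem[0x21..0x23] <- [69 10 b2]
D3: mem[0x07..0x09] <- [69 10 b2]
query mem[0x20]=0x0c, mem[0x08]=0x10, mem[0x22]=0x10, mem[0x09]=0xb2

MEM[0x20,0x08,0x22,0x09] = 0c 10 10 b2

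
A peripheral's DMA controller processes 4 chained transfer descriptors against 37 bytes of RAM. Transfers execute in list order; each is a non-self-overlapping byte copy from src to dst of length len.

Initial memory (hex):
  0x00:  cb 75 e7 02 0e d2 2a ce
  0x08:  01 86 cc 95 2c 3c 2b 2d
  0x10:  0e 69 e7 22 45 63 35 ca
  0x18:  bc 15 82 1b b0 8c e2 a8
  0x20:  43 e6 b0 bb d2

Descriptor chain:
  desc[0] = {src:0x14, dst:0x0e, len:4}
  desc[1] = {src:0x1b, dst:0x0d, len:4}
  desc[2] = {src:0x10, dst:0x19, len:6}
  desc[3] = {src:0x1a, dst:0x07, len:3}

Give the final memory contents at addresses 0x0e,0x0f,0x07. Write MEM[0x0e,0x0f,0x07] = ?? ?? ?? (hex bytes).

MEM[0x0e,0x0f,0x07] = b0 8c ca

  after D0: wrote 4B at 0x0e = 456335ca
  after D1: wrote 4B at 0x0d = 1bb08ce2
  after D2: wrote 6B at 0x19 = e2cae7224563
  after D3: wrote 3B at 0x07 = cae722
query mem[0x0e]=0xb0, mem[0x0f]=0x8c, mem[0x07]=0xca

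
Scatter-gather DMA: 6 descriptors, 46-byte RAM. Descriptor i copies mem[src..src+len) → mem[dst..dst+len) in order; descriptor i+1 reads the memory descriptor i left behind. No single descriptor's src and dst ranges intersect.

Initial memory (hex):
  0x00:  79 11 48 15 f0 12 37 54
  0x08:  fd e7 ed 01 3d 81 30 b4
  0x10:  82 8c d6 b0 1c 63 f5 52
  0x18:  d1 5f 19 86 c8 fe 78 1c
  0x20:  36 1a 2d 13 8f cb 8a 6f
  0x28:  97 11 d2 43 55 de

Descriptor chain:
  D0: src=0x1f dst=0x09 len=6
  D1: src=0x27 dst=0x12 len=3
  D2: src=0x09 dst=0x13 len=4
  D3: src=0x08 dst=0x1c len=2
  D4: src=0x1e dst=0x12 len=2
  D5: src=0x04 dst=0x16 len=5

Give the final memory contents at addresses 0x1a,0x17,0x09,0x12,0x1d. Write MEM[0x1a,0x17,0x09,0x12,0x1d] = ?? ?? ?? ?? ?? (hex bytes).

[0] 0x1f->0x09 len=6 : 1c 36 1a 2d 13 8f
[1] 0x27->0x12 len=3 : 6f 97 11
[2] 0x09->0x13 len=4 : 1c 36 1a 2d
[3] 0x08->0x1c len=2 : fd 1c
[4] 0x1e->0x12 len=2 : 78 1c
[5] 0x04->0x16 len=5 : f0 12 37 54 fd
query mem[0x1a]=0xfd, mem[0x17]=0x12, mem[0x09]=0x1c, mem[0x12]=0x78, mem[0x1d]=0x1c

MEM[0x1a,0x17,0x09,0x12,0x1d] = fd 12 1c 78 1c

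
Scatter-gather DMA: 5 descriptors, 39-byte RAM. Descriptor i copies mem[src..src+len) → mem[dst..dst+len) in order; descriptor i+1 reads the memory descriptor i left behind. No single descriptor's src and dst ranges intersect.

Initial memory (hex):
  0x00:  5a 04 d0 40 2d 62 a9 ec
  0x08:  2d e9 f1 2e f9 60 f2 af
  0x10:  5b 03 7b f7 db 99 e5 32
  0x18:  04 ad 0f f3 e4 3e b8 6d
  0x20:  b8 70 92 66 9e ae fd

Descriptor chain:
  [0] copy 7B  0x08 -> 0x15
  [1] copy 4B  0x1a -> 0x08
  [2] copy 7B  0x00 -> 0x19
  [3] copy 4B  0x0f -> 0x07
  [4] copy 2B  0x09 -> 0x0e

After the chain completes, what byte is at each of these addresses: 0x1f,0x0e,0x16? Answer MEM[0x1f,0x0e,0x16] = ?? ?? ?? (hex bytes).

MEM[0x1f,0x0e,0x16] = a9 03 e9

D0: mem[0x15..0x1b] <- [2d e9 f1 2e f9 60 f2]
D1: mem[0x08..0x0b] <- [60 f2 e4 3e]
D2: mem[0x19..0x1f] <- [5a 04 d0 40 2d 62 a9]
D3: mem[0x07..0x0a] <- [af 5b 03 7b]
D4: mem[0x0e..0x0f] <- [03 7b]
query mem[0x1f]=0xa9, mem[0x0e]=0x03, mem[0x16]=0xe9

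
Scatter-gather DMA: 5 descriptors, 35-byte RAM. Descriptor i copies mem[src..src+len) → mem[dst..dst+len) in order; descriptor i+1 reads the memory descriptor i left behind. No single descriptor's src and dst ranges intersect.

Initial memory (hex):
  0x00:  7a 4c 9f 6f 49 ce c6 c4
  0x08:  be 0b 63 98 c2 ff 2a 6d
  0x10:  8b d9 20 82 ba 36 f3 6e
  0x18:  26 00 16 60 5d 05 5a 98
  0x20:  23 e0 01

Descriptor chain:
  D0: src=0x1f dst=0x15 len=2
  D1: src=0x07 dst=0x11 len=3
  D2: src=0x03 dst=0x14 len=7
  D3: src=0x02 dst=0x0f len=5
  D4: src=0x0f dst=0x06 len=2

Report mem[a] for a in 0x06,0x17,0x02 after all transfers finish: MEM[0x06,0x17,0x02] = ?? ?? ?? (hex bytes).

  after D0: wrote 2B at 0x15 = 9823
  after D1: wrote 3B at 0x11 = c4be0b
  after D2: wrote 7B at 0x14 = 6f49cec6c4be0b
  after D3: wrote 5B at 0x0f = 9f6f49cec6
  after D4: wrote 2B at 0x06 = 9f6f
query mem[0x06]=0x9f, mem[0x17]=0xc6, mem[0x02]=0x9f

MEM[0x06,0x17,0x02] = 9f c6 9f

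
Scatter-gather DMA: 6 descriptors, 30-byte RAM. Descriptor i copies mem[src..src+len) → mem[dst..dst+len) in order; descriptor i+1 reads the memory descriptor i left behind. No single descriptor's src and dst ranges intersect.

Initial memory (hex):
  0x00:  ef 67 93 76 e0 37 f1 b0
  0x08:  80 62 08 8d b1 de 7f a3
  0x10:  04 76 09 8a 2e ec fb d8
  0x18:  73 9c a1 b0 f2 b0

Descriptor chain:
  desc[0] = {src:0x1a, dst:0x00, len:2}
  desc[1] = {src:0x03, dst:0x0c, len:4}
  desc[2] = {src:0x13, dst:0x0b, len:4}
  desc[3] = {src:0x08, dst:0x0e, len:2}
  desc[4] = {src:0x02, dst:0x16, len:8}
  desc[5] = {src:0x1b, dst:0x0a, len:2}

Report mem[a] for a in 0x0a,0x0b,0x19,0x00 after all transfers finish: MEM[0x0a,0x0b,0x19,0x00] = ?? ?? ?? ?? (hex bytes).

#0 dst[0x00+2] := {0xa1,0xb0}
#1 dst[0x0c+4] := {0x76,0xe0,0x37,0xf1}
#2 dst[0x0b+4] := {0x8a,0x2e,0xec,0xfb}
#3 dst[0x0e+2] := {0x80,0x62}
#4 dst[0x16+8] := {0x93,0x76,0xe0,0x37,0xf1,0xb0,0x80,0x62}
#5 dst[0x0a+2] := {0xb0,0x80}
query mem[0x0a]=0xb0, mem[0x0b]=0x80, mem[0x19]=0x37, mem[0x00]=0xa1

MEM[0x0a,0x0b,0x19,0x00] = b0 80 37 a1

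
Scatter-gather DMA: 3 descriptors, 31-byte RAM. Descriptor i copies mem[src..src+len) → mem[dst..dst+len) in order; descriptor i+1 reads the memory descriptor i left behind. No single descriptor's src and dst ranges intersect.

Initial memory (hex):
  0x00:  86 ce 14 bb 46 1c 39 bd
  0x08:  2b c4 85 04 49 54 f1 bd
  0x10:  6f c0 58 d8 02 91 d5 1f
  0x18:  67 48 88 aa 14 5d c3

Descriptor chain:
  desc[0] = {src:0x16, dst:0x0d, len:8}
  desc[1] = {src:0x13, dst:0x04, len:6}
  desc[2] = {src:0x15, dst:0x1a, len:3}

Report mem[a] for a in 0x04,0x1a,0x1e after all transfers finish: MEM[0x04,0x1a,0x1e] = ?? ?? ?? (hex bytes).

[0] 0x16->0x0d len=8 : d5 1f 67 48 88 aa 14 5d
[1] 0x13->0x04 len=6 : 14 5d 91 d5 1f 67
[2] 0x15->0x1a len=3 : 91 d5 1f
query mem[0x04]=0x14, mem[0x1a]=0x91, mem[0x1e]=0xc3

MEM[0x04,0x1a,0x1e] = 14 91 c3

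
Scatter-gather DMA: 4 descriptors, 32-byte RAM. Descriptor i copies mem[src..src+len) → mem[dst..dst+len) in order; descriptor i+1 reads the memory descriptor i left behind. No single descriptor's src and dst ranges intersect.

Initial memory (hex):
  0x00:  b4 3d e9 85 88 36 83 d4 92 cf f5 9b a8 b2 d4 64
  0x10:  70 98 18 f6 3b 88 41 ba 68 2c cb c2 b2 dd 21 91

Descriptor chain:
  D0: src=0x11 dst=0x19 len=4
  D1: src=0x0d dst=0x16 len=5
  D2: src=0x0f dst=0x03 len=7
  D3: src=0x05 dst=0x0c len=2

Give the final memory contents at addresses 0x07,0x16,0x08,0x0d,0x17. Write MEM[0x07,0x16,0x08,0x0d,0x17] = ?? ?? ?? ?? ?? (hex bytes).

MEM[0x07,0x16,0x08,0x0d,0x17] = f6 b2 3b 18 d4

[0] 0x11->0x19 len=4 : 98 18 f6 3b
[1] 0x0d->0x16 len=5 : b2 d4 64 70 98
[2] 0x0f->0x03 len=7 : 64 70 98 18 f6 3b 88
[3] 0x05->0x0c len=2 : 98 18
query mem[0x07]=0xf6, mem[0x16]=0xb2, mem[0x08]=0x3b, mem[0x0d]=0x18, mem[0x17]=0xd4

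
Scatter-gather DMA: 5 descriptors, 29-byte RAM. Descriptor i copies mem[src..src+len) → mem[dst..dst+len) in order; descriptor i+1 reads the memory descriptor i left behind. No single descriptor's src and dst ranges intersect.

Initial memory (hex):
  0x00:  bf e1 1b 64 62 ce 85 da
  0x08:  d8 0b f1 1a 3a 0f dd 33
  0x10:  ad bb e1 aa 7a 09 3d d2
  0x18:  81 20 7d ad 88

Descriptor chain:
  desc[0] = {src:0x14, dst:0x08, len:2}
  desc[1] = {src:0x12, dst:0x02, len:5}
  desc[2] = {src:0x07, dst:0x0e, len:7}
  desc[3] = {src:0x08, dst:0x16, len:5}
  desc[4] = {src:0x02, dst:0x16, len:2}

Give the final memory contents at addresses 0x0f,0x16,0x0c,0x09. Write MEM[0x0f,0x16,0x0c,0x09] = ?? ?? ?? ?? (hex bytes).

  after D0: wrote 2B at 0x08 = 7a09
  after D1: wrote 5B at 0x02 = e1aa7a093d
  after D2: wrote 7B at 0x0e = da7a09f11a3a0f
  after D3: wrote 5B at 0x16 = 7a09f11a3a
  after D4: wrote 2B at 0x16 = e1aa
query mem[0x0f]=0x7a, mem[0x16]=0xe1, mem[0x0c]=0x3a, mem[0x09]=0x09

MEM[0x0f,0x16,0x0c,0x09] = 7a e1 3a 09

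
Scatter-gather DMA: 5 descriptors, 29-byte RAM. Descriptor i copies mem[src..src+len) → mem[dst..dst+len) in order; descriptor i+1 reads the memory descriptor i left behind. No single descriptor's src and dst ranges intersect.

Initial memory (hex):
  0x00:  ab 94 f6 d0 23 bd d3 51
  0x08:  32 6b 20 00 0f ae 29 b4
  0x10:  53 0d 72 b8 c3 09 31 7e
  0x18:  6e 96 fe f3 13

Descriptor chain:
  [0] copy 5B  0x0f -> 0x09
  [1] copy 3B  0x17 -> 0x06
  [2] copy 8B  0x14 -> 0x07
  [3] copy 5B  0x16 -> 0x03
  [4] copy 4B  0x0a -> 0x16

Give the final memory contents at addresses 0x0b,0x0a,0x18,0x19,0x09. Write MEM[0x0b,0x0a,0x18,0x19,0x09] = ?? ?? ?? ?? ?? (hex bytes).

#0 dst[0x09+5] := {0xb4,0x53,0x0d,0x72,0xb8}
#1 dst[0x06+3] := {0x7e,0x6e,0x96}
#2 dst[0x07+8] := {0xc3,0x09,0x31,0x7e,0x6e,0x96,0xfe,0xf3}
#3 dst[0x03+5] := {0x31,0x7e,0x6e,0x96,0xfe}
#4 dst[0x16+4] := {0x7e,0x6e,0x96,0xfe}
query mem[0x0b]=0x6e, mem[0x0a]=0x7e, mem[0x18]=0x96, mem[0x19]=0xfe, mem[0x09]=0x31

MEM[0x0b,0x0a,0x18,0x19,0x09] = 6e 7e 96 fe 31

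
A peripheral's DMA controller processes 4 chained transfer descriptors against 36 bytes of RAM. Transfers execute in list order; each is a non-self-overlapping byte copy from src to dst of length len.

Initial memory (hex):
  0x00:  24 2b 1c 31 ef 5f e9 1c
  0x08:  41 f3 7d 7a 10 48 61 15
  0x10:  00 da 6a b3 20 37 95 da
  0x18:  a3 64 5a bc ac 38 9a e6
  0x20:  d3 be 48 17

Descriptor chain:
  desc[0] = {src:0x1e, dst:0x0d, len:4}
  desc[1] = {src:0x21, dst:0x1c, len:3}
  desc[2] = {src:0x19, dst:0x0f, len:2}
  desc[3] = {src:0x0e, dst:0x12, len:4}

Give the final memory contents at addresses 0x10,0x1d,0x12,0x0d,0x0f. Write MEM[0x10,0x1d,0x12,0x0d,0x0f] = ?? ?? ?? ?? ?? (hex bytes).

MEM[0x10,0x1d,0x12,0x0d,0x0f] = 5a 48 e6 9a 64

  after D0: wrote 4B at 0x0d = 9ae6d3be
  after D1: wrote 3B at 0x1c = be4817
  after D2: wrote 2B at 0x0f = 645a
  after D3: wrote 4B at 0x12 = e6645ada
query mem[0x10]=0x5a, mem[0x1d]=0x48, mem[0x12]=0xe6, mem[0x0d]=0x9a, mem[0x0f]=0x64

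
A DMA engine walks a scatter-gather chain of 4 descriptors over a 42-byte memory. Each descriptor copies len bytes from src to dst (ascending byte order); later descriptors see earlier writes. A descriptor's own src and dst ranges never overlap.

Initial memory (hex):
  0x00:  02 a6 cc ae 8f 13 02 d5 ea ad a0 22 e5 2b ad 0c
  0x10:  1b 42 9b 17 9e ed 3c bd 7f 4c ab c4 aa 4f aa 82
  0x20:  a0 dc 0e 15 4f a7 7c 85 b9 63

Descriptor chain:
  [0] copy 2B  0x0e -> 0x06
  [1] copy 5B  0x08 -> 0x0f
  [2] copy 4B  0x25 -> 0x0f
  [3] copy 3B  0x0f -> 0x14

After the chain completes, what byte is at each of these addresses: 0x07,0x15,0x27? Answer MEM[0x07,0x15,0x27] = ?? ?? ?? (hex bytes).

MEM[0x07,0x15,0x27] = 0c 7c 85

  after D0: wrote 2B at 0x06 = ad0c
  after D1: wrote 5B at 0x0f = eaada022e5
  after D2: wrote 4B at 0x0f = a77c85b9
  after D3: wrote 3B at 0x14 = a77c85
query mem[0x07]=0x0c, mem[0x15]=0x7c, mem[0x27]=0x85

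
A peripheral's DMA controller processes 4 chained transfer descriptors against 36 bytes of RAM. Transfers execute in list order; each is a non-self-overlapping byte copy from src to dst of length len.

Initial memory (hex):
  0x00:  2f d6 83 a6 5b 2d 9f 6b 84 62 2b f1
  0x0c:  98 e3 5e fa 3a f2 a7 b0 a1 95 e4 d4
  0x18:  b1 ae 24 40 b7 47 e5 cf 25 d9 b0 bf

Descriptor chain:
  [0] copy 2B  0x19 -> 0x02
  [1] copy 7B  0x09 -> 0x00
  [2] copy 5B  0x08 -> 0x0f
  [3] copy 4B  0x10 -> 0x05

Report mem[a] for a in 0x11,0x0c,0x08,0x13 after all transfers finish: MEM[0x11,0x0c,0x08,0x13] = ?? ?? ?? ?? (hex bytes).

MEM[0x11,0x0c,0x08,0x13] = 2b 98 98 98

#0 dst[0x02+2] := {0xae,0x24}
#1 dst[0x00+7] := {0x62,0x2b,0xf1,0x98,0xe3,0x5e,0xfa}
#2 dst[0x0f+5] := {0x84,0x62,0x2b,0xf1,0x98}
#3 dst[0x05+4] := {0x62,0x2b,0xf1,0x98}
query mem[0x11]=0x2b, mem[0x0c]=0x98, mem[0x08]=0x98, mem[0x13]=0x98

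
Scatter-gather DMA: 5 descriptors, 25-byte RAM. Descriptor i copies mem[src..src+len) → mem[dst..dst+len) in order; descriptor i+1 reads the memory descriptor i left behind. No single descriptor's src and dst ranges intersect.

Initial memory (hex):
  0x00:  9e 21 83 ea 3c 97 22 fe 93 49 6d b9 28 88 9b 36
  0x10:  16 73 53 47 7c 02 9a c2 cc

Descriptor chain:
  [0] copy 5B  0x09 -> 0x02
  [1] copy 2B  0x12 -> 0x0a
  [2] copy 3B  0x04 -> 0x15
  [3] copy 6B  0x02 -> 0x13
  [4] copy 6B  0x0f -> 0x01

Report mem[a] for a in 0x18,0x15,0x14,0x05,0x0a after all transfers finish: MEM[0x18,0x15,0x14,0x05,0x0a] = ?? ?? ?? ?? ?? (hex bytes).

MEM[0x18,0x15,0x14,0x05,0x0a] = fe b9 6d 49 53

D0: mem[0x02..0x06] <- [49 6d b9 28 88]
D1: mem[0x0a..0x0b] <- [53 47]
D2: mem[0x15..0x17] <- [b9 28 88]
D3: mem[0x13..0x18] <- [49 6d b9 28 88 fe]
D4: mem[0x01..0x06] <- [36 16 73 53 49 6d]
query mem[0x18]=0xfe, mem[0x15]=0xb9, mem[0x14]=0x6d, mem[0x05]=0x49, mem[0x0a]=0x53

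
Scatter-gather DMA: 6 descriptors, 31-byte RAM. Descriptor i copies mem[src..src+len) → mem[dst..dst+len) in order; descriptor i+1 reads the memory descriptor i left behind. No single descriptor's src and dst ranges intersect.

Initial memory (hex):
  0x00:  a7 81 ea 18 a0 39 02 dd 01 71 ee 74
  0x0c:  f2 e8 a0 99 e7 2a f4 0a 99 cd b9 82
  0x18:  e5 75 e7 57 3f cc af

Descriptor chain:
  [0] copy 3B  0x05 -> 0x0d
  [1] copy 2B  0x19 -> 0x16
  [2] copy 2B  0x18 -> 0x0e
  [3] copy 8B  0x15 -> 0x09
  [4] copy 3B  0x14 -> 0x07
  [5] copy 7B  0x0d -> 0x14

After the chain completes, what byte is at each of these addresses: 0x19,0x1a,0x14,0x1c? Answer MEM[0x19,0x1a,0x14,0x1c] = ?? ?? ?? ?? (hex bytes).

MEM[0x19,0x1a,0x14,0x1c] = f4 0a 75 3f

  after D0: wrote 3B at 0x0d = 3902dd
  after D1: wrote 2B at 0x16 = 75e7
  after D2: wrote 2B at 0x0e = e575
  after D3: wrote 8B at 0x09 = cd75e7e575e7573f
  after D4: wrote 3B at 0x07 = 99cd75
  after D5: wrote 7B at 0x14 = 75e7573f2af40a
query mem[0x19]=0xf4, mem[0x1a]=0x0a, mem[0x14]=0x75, mem[0x1c]=0x3f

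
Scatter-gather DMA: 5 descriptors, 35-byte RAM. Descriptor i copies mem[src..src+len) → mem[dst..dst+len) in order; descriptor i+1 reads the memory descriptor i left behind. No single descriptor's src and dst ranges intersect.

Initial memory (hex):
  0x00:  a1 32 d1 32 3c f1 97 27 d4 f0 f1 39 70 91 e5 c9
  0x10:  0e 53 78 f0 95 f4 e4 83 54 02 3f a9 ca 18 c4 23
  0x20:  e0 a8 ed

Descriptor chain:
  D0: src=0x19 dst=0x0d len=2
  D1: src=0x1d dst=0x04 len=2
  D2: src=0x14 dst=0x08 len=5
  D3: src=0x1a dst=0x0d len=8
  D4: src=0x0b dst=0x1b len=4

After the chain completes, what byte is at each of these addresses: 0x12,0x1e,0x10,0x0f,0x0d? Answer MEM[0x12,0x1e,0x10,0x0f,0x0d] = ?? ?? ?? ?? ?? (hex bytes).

MEM[0x12,0x1e,0x10,0x0f,0x0d] = 23 a9 18 ca 3f

  after D0: wrote 2B at 0x0d = 023f
  after D1: wrote 2B at 0x04 = 18c4
  after D2: wrote 5B at 0x08 = 95f4e48354
  after D3: wrote 8B at 0x0d = 3fa9ca18c423e0a8
  after D4: wrote 4B at 0x1b = 83543fa9
query mem[0x12]=0x23, mem[0x1e]=0xa9, mem[0x10]=0x18, mem[0x0f]=0xca, mem[0x0d]=0x3f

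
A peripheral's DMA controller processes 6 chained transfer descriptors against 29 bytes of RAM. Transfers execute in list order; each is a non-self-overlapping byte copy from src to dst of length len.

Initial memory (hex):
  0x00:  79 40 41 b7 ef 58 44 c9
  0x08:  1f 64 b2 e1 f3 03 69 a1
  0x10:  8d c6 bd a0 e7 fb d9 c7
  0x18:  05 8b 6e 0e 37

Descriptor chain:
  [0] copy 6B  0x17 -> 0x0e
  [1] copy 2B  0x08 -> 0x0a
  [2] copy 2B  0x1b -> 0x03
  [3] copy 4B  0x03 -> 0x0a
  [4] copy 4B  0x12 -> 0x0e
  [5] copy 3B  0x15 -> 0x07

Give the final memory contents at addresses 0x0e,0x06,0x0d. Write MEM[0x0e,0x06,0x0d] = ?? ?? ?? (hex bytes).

MEM[0x0e,0x06,0x0d] = 0e 44 44

  after D0: wrote 6B at 0x0e = c7058b6e0e37
  after D1: wrote 2B at 0x0a = 1f64
  after D2: wrote 2B at 0x03 = 0e37
  after D3: wrote 4B at 0x0a = 0e375844
  after D4: wrote 4B at 0x0e = 0e37e7fb
  after D5: wrote 3B at 0x07 = fbd9c7
query mem[0x0e]=0x0e, mem[0x06]=0x44, mem[0x0d]=0x44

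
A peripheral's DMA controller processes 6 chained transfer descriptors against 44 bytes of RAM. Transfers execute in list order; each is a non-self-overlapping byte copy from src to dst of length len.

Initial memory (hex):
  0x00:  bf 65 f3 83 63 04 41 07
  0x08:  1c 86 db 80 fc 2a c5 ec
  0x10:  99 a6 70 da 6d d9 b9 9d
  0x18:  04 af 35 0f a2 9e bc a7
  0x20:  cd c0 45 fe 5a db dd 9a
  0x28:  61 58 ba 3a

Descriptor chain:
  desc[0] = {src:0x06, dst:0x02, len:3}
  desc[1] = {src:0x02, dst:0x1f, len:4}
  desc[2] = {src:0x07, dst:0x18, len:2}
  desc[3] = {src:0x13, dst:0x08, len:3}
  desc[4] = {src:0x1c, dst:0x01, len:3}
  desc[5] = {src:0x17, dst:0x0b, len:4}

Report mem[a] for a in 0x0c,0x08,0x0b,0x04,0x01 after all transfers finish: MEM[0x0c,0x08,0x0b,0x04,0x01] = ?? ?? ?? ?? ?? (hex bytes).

MEM[0x0c,0x08,0x0b,0x04,0x01] = 07 da 9d 1c a2

[0] 0x06->0x02 len=3 : 41 07 1c
[1] 0x02->0x1f len=4 : 41 07 1c 04
[2] 0x07->0x18 len=2 : 07 1c
[3] 0x13->0x08 len=3 : da 6d d9
[4] 0x1c->0x01 len=3 : a2 9e bc
[5] 0x17->0x0b len=4 : 9d 07 1c 35
query mem[0x0c]=0x07, mem[0x08]=0xda, mem[0x0b]=0x9d, mem[0x04]=0x1c, mem[0x01]=0xa2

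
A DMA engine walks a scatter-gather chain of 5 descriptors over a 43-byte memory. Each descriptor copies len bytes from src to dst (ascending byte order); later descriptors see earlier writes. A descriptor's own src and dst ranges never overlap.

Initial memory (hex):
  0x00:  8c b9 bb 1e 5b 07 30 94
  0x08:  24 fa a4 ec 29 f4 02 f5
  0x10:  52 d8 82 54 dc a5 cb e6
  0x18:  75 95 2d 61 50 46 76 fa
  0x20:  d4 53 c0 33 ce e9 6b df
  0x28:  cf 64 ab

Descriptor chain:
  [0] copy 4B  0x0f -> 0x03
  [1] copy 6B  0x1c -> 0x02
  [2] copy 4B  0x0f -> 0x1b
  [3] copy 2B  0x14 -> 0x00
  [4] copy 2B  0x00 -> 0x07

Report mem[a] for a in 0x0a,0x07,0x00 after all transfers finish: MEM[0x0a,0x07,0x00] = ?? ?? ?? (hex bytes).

  after D0: wrote 4B at 0x03 = f552d882
  after D1: wrote 6B at 0x02 = 504676fad453
  after D2: wrote 4B at 0x1b = f552d882
  after D3: wrote 2B at 0x00 = dca5
  after D4: wrote 2B at 0x07 = dca5
query mem[0x0a]=0xa4, mem[0x07]=0xdc, mem[0x00]=0xdc

MEM[0x0a,0x07,0x00] = a4 dc dc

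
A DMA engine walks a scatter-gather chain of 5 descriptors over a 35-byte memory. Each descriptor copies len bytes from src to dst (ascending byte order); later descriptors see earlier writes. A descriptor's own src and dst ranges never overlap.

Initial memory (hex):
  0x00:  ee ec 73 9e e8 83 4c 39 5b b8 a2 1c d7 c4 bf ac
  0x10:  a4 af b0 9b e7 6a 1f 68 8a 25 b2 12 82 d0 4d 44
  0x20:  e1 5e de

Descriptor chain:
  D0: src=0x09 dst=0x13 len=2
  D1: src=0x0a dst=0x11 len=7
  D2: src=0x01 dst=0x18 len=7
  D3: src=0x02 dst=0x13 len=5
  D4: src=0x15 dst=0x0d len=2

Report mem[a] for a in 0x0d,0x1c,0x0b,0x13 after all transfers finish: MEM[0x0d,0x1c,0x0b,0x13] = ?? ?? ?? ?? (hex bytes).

MEM[0x0d,0x1c,0x0b,0x13] = e8 83 1c 73

  after D0: wrote 2B at 0x13 = b8a2
  after D1: wrote 7B at 0x11 = a21cd7c4bfaca4
  after D2: wrote 7B at 0x18 = ec739ee8834c39
  after D3: wrote 5B at 0x13 = 739ee8834c
  after D4: wrote 2B at 0x0d = e883
query mem[0x0d]=0xe8, mem[0x1c]=0x83, mem[0x0b]=0x1c, mem[0x13]=0x73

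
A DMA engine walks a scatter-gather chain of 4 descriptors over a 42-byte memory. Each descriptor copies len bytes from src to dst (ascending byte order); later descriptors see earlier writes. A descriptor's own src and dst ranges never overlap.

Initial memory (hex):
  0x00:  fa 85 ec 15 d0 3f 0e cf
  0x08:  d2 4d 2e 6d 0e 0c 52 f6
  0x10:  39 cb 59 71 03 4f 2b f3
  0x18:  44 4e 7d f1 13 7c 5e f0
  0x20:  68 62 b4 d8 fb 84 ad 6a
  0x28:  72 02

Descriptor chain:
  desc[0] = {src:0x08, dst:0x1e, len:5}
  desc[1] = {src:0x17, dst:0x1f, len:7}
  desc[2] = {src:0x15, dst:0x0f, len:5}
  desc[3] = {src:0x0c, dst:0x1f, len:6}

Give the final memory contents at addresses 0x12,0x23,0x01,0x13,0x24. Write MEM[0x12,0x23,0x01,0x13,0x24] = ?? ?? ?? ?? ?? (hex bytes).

MEM[0x12,0x23,0x01,0x13,0x24] = 44 2b 85 4e f3

#0 dst[0x1e+5] := {0xd2,0x4d,0x2e,0x6d,0x0e}
#1 dst[0x1f+7] := {0xf3,0x44,0x4e,0x7d,0xf1,0x13,0x7c}
#2 dst[0x0f+5] := {0x4f,0x2b,0xf3,0x44,0x4e}
#3 dst[0x1f+6] := {0x0e,0x0c,0x52,0x4f,0x2b,0xf3}
query mem[0x12]=0x44, mem[0x23]=0x2b, mem[0x01]=0x85, mem[0x13]=0x4e, mem[0x24]=0xf3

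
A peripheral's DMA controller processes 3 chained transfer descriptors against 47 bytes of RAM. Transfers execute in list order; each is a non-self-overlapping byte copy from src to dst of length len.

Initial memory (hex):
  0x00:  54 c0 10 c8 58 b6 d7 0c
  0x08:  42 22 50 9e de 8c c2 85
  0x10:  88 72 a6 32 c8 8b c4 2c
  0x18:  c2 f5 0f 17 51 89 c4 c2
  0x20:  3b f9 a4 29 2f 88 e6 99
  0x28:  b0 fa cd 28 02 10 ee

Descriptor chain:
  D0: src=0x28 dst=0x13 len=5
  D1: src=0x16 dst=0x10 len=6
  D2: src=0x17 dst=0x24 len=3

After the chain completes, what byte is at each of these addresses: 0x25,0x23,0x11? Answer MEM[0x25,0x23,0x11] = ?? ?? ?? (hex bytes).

D0: mem[0x13..0x17] <- [b0 fa cd 28 02]
D1: mem[0x10..0x15] <- [28 02 c2 f5 0f 17]
D2: mem[0x24..0x26] <- [02 c2 f5]
query mem[0x25]=0xc2, mem[0x23]=0x29, mem[0x11]=0x02

MEM[0x25,0x23,0x11] = c2 29 02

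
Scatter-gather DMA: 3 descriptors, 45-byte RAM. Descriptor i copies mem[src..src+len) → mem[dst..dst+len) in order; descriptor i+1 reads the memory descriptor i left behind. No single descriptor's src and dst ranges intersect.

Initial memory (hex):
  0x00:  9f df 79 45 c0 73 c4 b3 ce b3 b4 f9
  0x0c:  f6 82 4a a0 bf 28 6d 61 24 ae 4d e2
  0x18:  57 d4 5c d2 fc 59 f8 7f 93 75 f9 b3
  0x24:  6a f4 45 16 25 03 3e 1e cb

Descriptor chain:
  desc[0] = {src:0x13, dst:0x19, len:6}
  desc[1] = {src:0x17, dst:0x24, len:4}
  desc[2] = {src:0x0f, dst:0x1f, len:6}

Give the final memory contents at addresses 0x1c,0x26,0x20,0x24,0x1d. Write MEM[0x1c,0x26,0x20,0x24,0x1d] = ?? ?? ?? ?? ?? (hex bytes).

MEM[0x1c,0x26,0x20,0x24,0x1d] = 4d 61 bf 24 e2

  after D0: wrote 6B at 0x19 = 6124ae4de257
  after D1: wrote 4B at 0x24 = e2576124
  after D2: wrote 6B at 0x1f = a0bf286d6124
query mem[0x1c]=0x4d, mem[0x26]=0x61, mem[0x20]=0xbf, mem[0x24]=0x24, mem[0x1d]=0xe2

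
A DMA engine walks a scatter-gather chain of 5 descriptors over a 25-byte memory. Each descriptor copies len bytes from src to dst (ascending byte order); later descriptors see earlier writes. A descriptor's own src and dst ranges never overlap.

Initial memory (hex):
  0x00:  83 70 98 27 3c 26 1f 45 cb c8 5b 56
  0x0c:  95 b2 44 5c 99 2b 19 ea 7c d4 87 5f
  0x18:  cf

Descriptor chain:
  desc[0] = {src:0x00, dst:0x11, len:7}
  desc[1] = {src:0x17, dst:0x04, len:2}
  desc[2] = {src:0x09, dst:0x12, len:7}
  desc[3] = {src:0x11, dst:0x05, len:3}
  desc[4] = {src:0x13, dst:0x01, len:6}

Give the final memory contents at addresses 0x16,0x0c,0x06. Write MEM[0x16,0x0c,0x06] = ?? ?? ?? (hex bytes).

MEM[0x16,0x0c,0x06] = b2 95 5c

D0: mem[0x11..0x17] <- [83 70 98 27 3c 26 1f]
D1: mem[0x04..0x05] <- [1f cf]
D2: mem[0x12..0x18] <- [c8 5b 56 95 b2 44 5c]
D3: mem[0x05..0x07] <- [83 c8 5b]
D4: mem[0x01..0x06] <- [5b 56 95 b2 44 5c]
query mem[0x16]=0xb2, mem[0x0c]=0x95, mem[0x06]=0x5c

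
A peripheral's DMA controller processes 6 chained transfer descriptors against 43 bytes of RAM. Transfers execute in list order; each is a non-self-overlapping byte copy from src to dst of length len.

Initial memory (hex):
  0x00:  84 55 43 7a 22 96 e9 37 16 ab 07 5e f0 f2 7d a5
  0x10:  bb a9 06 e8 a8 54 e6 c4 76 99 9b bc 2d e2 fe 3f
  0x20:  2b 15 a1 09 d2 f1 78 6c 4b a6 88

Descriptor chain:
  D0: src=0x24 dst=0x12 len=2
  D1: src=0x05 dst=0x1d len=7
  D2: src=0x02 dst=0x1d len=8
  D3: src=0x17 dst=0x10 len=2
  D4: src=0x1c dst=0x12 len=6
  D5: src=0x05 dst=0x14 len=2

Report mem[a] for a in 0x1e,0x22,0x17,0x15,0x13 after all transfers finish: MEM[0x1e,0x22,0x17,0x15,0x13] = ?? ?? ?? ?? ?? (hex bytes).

[0] 0x24->0x12 len=2 : d2 f1
[1] 0x05->0x1d len=7 : 96 e9 37 16 ab 07 5e
[2] 0x02->0x1d len=8 : 43 7a 22 96 e9 37 16 ab
[3] 0x17->0x10 len=2 : c4 76
[4] 0x1c->0x12 len=6 : 2d 43 7a 22 96 e9
[5] 0x05->0x14 len=2 : 96 e9
query mem[0x1e]=0x7a, mem[0x22]=0x37, mem[0x17]=0xe9, mem[0x15]=0xe9, mem[0x13]=0x43

MEM[0x1e,0x22,0x17,0x15,0x13] = 7a 37 e9 e9 43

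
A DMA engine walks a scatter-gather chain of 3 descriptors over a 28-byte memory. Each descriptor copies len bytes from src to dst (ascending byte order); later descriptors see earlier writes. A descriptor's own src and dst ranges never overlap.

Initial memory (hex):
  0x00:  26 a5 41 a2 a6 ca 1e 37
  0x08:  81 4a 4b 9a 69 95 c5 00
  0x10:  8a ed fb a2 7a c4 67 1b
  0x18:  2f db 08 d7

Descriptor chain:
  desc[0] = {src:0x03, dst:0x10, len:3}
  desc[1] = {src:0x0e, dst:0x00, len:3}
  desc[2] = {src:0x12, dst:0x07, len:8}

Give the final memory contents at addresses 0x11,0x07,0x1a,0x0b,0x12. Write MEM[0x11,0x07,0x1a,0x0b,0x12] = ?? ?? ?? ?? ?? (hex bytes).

  after D0: wrote 3B at 0x10 = a2a6ca
  after D1: wrote 3B at 0x00 = c500a2
  after D2: wrote 8B at 0x07 = caa27ac4671b2fdb
query mem[0x11]=0xa6, mem[0x07]=0xca, mem[0x1a]=0x08, mem[0x0b]=0x67, mem[0x12]=0xca

MEM[0x11,0x07,0x1a,0x0b,0x12] = a6 ca 08 67 ca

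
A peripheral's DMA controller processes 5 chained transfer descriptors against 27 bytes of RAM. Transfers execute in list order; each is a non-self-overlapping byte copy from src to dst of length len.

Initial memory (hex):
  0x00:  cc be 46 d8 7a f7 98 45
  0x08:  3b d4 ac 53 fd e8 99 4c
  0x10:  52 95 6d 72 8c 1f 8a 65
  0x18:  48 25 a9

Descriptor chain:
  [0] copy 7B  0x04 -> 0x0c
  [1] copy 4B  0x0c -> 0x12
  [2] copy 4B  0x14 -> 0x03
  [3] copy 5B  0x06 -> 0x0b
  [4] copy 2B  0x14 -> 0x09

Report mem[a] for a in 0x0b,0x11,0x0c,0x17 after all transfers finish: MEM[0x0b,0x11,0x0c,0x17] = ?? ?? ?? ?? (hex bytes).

  after D0: wrote 7B at 0x0c = 7af798453bd4ac
  after D1: wrote 4B at 0x12 = 7af79845
  after D2: wrote 4B at 0x03 = 98458a65
  after D3: wrote 5B at 0x0b = 65453bd4ac
  after D4: wrote 2B at 0x09 = 9845
query mem[0x0b]=0x65, mem[0x11]=0xd4, mem[0x0c]=0x45, mem[0x17]=0x65

MEM[0x0b,0x11,0x0c,0x17] = 65 d4 45 65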